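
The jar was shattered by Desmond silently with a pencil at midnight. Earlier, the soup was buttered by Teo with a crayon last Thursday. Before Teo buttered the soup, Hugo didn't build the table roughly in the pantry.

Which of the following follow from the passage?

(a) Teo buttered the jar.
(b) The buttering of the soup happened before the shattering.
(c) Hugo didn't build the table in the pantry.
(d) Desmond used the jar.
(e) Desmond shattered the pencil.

(b)

(a) Not entailed — Teo buttered the soup, not the jar; the jar belongs to the shattering event.
(b) Entailed — the narrative places the buttering before the shattering.
(c) Not entailed — dropping 'roughly' under negation is not valid — the original leaves open that Hugo built the table some other way.
(d) Not entailed — the jar is the patient, not an instrument — Desmond used a pencil.
(e) Not entailed — the pencil is the instrument, not what was shattered.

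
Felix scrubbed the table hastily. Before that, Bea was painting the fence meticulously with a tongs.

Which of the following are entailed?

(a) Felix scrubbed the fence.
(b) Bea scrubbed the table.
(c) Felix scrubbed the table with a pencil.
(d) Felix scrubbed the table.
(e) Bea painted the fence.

(d)

(a) Not entailed — Felix scrubbed the table, not the fence; the fence belongs to the painting event.
(b) Not entailed — the passage has Felix scrubbing the table, not Bea.
(c) Not entailed — 'with a pencil' adds information not in the original event.
(d) Entailed — this follows by dropping conjuncts from the scrubbing event's description.
(e) Not entailed — 'was painting' is progressive on an accomplishment; it does not entail the completed 'painted'.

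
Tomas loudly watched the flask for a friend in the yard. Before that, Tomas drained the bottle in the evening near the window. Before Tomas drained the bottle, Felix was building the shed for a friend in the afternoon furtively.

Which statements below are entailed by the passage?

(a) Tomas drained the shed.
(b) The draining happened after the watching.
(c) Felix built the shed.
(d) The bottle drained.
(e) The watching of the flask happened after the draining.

(d), (e)

(a) Not entailed — Tomas drained the bottle, not the shed; the shed belongs to the building event.
(b) Not entailed — the narrative places the draining before the watching, not after.
(c) Not entailed — 'was building' is progressive on an accomplishment; it does not entail the completed 'built'.
(d) Entailed — 'Tomas drained the bottle' is causative; it entails the inchoative 'the bottle drained'.
(e) Entailed — the narrative places the draining before the watching.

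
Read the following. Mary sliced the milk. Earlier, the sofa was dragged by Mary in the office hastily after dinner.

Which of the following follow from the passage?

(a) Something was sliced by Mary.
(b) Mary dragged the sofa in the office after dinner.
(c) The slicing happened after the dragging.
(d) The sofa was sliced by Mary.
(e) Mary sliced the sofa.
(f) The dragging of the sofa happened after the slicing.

(a) Entailed — this follows by dropping conjuncts from the slicing event's description.
(b) Entailed — the original entails any weakening of itself; this just drops 'hastily'.
(c) Entailed — the narrative places the dragging before the slicing.
(d) Not entailed — Mary sliced the milk, not the sofa; the sofa belongs to the dragging event.
(e) Not entailed — Mary sliced the milk, not the sofa; the sofa belongs to the dragging event.
(f) Not entailed — the narrative places the dragging before the slicing, not after.

(a), (b), (c)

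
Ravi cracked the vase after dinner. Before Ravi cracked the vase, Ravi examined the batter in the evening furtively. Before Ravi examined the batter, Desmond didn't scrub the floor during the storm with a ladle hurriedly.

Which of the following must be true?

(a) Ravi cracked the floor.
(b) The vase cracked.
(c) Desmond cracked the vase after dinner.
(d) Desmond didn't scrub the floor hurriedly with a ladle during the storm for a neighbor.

(b), (d)

(a) Not entailed — Ravi cracked the vase, not the floor; the floor belongs to the scrubbing event.
(b) Entailed — 'Ravi cracked the vase' is causative; it entails the inchoative 'the vase cracked'.
(c) Not entailed — the passage has Ravi cracking the vase, not Desmond.
(d) Entailed — under negation, adding a further restriction is entailed: if no such scrubbing event occurred, none occurred for a neighbor either.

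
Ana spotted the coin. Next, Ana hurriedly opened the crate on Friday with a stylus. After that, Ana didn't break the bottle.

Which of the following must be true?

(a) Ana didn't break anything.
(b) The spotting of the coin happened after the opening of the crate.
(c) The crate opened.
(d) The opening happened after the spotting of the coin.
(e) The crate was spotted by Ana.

(a) Not entailed — the original only denies this specific event; Ana may have broken something else.
(b) Not entailed — the narrative places the spotting before the opening, not after.
(c) Entailed — 'Ana opened the crate' is causative; it entails the inchoative 'the crate opened'.
(d) Entailed — the narrative places the spotting before the opening.
(e) Not entailed — Ana spotted the coin, not the crate; the crate belongs to the opening event.

(c), (d)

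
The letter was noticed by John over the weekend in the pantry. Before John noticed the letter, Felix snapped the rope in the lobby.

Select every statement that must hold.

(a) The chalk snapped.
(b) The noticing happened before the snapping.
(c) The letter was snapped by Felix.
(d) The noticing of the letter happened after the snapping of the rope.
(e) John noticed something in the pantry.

(a) Not entailed — the rope is what snapped, not the chalk.
(b) Not entailed — the narrative places the snapping before the noticing, not after.
(c) Not entailed — Felix snapped the rope, not the letter; the letter belongs to the noticing event.
(d) Entailed — the narrative places the snapping before the noticing.
(e) Entailed — every conjunct here is already in the original noticing event.

(d), (e)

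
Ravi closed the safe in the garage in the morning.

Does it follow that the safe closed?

yes

'Ravi closed the safe' is the causative; it entails the inchoative 'the safe closed'.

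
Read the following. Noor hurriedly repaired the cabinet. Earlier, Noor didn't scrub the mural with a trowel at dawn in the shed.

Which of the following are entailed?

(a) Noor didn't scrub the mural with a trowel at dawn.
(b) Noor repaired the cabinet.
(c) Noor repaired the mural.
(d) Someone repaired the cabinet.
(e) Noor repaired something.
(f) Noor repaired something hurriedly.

(a) Not entailed — dropping 'in the shed' under negation is not valid — the original leaves open that Noor scrubbed the mural some other way.
(b) Entailed — every conjunct here is already in the original repairing event.
(c) Not entailed — Noor repaired the cabinet, not the mural; the mural belongs to the scrubbing event.
(d) Entailed — the original entails any weakening of itself; this just drops 'hurriedly' and generalizes the agent.
(e) Entailed — every conjunct here is already in the original repairing event.
(f) Entailed — the original entails any weakening of itself; this just generalizes the patient.

(b), (d), (e), (f)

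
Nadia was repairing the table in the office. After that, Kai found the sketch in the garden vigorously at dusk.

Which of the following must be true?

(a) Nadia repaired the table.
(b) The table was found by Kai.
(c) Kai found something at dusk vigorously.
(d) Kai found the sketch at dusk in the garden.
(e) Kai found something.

(c), (d), (e)

(a) Not entailed — 'was repairing' is progressive on an accomplishment; it does not entail the completed 'repaired'.
(b) Not entailed — Kai found the sketch, not the table; the table belongs to the repairing event.
(c) Entailed — this follows by dropping conjuncts from the finding event's description.
(d) Entailed — dropping 'vigorously' leaves a sub-description the original still satisfies.
(e) Entailed — every conjunct here is already in the original finding event.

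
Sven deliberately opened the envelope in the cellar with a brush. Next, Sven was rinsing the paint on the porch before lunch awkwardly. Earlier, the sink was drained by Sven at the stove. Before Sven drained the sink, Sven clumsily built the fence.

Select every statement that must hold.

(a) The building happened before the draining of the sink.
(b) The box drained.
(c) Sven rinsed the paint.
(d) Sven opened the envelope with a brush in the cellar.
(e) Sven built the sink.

(a), (c), (d)

(a) Entailed — the narrative places the building before the draining.
(b) Not entailed — the sink is what drained, not the box.
(c) Entailed — 'rinse' is an activity; 'was rinsing' entails that some rinsing happened, so 'rinsed' holds.
(d) Entailed — dropping 'deliberately' leaves a sub-description the original still satisfies.
(e) Not entailed — Sven built the fence, not the sink; the sink belongs to the draining event.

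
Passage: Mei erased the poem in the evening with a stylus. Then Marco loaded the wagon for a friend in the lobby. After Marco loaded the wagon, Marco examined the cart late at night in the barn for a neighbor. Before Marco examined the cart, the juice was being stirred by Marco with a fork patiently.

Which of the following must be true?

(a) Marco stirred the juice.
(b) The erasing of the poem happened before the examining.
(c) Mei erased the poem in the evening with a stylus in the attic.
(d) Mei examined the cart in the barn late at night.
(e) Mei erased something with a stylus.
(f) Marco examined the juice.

(a), (b), (e)

(a) Entailed — 'stir' is an activity; 'was stirring' entails that some stirring happened, so 'stirred' holds.
(b) Entailed — the narrative places the erasing before the examining.
(c) Not entailed — 'in the attic' adds information not in the original event.
(d) Not entailed — the passage has Marco examining the cart, not Mei.
(e) Entailed — dropping 'in the evening' and generalizing the patient leaves a sub-description the original still satisfies.
(f) Not entailed — Marco examined the cart, not the juice; the juice belongs to the stirring event.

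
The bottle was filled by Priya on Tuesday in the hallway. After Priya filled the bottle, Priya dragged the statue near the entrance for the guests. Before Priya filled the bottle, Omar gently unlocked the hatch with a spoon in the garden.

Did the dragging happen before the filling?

no

The narrative orders the filling before the dragging.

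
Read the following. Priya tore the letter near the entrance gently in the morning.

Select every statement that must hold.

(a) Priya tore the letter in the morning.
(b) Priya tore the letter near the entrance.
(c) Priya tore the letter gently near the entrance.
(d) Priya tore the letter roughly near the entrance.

(a) Entailed — dropping 'near the entrance', 'gently' leaves a sub-description the original still satisfies.
(b) Entailed — the original entails any weakening of itself; this just drops 'gently', 'in the morning'.
(c) Entailed — this follows by dropping conjuncts from the tearing event's description.
(d) Not entailed — 'roughly' adds a manner not in (and inconsistent with) the original.

(a), (b), (c)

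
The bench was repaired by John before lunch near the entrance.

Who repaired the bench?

John

'John' marks the agent of the repairing event.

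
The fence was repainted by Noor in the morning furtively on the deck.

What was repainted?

the fence

'the fence' marks the patient of the repainting event.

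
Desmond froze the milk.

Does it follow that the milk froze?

yes

'Desmond froze the milk' is the causative; it entails the inchoative 'the milk froze'.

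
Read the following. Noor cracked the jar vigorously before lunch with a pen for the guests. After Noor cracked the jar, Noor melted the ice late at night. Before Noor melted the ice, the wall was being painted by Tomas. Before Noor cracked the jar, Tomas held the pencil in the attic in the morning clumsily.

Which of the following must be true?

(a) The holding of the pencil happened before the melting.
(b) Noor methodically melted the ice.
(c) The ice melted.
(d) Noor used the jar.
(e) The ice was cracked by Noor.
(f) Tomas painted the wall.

(a), (c)

(a) Entailed — the narrative places the holding before the melting.
(b) Not entailed — 'methodically' adds information not in the original event.
(c) Entailed — 'Noor melted the ice' is causative; it entails the inchoative 'the ice melted'.
(d) Not entailed — the jar is the patient, not an instrument — Noor used a pen.
(e) Not entailed — Noor cracked the jar, not the ice; the ice belongs to the melting event.
(f) Not entailed — 'was painting' is progressive on an accomplishment; it does not entail the completed 'painted'.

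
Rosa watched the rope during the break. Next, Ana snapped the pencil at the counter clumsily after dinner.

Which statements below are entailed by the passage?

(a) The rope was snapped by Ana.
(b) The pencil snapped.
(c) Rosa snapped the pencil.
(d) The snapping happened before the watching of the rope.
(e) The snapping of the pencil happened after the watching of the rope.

(a) Not entailed — Ana snapped the pencil, not the rope; the rope belongs to the watching event.
(b) Entailed — 'Ana snapped the pencil' is causative; it entails the inchoative 'the pencil snapped'.
(c) Not entailed — the passage has Ana snapping the pencil, not Rosa.
(d) Not entailed — the narrative places the watching before the snapping, not after.
(e) Entailed — the narrative places the watching before the snapping.

(b), (e)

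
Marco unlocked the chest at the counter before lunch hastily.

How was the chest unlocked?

hastily

'hastily' marks the manner of the unlocking event.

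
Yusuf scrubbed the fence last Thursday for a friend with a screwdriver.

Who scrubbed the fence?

'Yusuf' marks the agent of the scrubbing event.

Yusuf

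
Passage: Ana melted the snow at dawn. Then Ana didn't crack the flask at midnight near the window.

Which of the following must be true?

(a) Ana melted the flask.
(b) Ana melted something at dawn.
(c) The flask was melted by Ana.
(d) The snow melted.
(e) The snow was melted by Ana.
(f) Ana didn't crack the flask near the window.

(a) Not entailed — Ana melted the snow, not the flask; the flask belongs to the cracking event.
(b) Entailed — this follows by dropping conjuncts from the melting event's description.
(c) Not entailed — Ana melted the snow, not the flask; the flask belongs to the cracking event.
(d) Entailed — 'Ana melted the snow' is causative; it entails the inchoative 'the snow melted'.
(e) Entailed — dropping 'at dawn' leaves a sub-description the original still satisfies.
(f) Not entailed — dropping 'at midnight' under negation is not valid — the original leaves open that Ana cracked the flask some other way.

(b), (d), (e)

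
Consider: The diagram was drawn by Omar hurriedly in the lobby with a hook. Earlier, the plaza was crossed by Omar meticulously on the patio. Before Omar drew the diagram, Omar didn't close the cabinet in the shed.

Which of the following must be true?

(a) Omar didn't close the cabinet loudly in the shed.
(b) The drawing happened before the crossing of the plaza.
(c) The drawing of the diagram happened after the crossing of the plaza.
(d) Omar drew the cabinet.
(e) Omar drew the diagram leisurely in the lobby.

(a), (c)

(a) Entailed — under negation, adding a further restriction is entailed: if no such closing event occurred, none occurred loudly either.
(b) Not entailed — the narrative places the crossing before the drawing, not after.
(c) Entailed — the narrative places the crossing before the drawing.
(d) Not entailed — Omar drew the diagram, not the cabinet; the cabinet belongs to the closing event.
(e) Not entailed — 'leisurely' adds a manner not in (and inconsistent with) the original.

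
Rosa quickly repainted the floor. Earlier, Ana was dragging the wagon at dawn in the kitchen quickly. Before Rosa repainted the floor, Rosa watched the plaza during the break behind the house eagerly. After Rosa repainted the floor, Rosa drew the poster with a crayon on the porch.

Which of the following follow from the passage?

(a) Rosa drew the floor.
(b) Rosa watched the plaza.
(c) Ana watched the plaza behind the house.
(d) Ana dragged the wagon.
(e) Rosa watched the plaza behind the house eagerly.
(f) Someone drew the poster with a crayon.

(a) Not entailed — Rosa drew the poster, not the floor; the floor belongs to the repainting event.
(b) Entailed — every conjunct here is already in the original watching event.
(c) Not entailed — the passage has Rosa watching the plaza, not Ana.
(d) Entailed — 'drag' is an activity; 'was dragging' entails that some dragging happened, so 'dragged' holds.
(e) Entailed — dropping 'during the break' leaves a sub-description the original still satisfies.
(f) Entailed — dropping 'on the porch' and generalizing the agent leaves a sub-description the original still satisfies.

(b), (d), (e), (f)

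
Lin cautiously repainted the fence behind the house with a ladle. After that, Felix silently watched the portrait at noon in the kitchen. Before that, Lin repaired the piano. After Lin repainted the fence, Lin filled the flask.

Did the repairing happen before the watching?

yes

The narrative orders the repairing before the watching.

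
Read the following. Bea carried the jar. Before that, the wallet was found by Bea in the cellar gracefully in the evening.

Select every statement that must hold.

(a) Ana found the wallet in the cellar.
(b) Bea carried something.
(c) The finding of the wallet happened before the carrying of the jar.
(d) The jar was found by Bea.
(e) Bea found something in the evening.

(a) Not entailed — the passage has Bea finding the wallet, not Ana.
(b) Entailed — generalizing the patient leaves a sub-description the original still satisfies.
(c) Entailed — the narrative places the finding before the carrying.
(d) Not entailed — Bea found the wallet, not the jar; the jar belongs to the carrying event.
(e) Entailed — every conjunct here is already in the original finding event.

(b), (c), (e)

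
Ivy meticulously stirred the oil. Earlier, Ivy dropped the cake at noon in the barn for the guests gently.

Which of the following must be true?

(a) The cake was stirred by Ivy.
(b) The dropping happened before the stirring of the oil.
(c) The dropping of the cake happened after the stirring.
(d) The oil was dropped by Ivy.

(b)

(a) Not entailed — Ivy stirred the oil, not the cake; the cake belongs to the dropping event.
(b) Entailed — the narrative places the dropping before the stirring.
(c) Not entailed — the narrative places the dropping before the stirring, not after.
(d) Not entailed — Ivy dropped the cake, not the oil; the oil belongs to the stirring event.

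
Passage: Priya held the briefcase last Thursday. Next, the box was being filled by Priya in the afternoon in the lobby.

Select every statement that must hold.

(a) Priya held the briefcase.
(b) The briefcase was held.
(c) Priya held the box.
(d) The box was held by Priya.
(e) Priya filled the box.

(a) Entailed — this follows by dropping conjuncts from the holding event's description.
(b) Entailed — every conjunct here is already in the original holding event.
(c) Not entailed — Priya held the briefcase, not the box; the box belongs to the filling event.
(d) Not entailed — Priya held the briefcase, not the box; the box belongs to the filling event.
(e) Not entailed — 'was filling' is progressive on an accomplishment; it does not entail the completed 'filled'.

(a), (b)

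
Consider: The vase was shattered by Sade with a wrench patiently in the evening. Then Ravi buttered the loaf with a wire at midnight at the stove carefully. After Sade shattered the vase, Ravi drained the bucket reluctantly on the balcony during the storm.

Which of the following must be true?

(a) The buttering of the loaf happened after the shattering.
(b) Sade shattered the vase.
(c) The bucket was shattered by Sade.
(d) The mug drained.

(a), (b)

(a) Entailed — the narrative places the shattering before the buttering.
(b) Entailed — every conjunct here is already in the original shattering event.
(c) Not entailed — Sade shattered the vase, not the bucket; the bucket belongs to the draining event.
(d) Not entailed — the bucket is what drained, not the mug.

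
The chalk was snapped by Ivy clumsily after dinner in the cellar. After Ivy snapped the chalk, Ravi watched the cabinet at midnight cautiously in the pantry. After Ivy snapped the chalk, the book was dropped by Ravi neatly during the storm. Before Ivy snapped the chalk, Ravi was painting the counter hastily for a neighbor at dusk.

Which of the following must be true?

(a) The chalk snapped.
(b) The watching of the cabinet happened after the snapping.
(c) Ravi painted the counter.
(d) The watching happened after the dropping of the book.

(a) Entailed — 'Ivy snapped the chalk' is causative; it entails the inchoative 'the chalk snapped'.
(b) Entailed — the narrative places the snapping before the watching.
(c) Not entailed — 'was painting' is progressive on an accomplishment; it does not entail the completed 'painted'.
(d) Not entailed — the narrative doesn't order the dropping relative to the watching.

(a), (b)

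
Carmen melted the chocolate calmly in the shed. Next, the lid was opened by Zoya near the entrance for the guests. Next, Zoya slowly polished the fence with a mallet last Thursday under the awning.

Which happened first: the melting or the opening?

The connectives place the melting before the opening.

the melting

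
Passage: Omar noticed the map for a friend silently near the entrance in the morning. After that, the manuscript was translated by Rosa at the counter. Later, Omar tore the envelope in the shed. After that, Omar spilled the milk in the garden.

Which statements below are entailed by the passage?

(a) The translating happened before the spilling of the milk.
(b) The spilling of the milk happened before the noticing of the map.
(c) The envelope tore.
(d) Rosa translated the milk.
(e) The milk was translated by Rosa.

(a), (c)

(a) Entailed — the narrative places the translating before the spilling.
(b) Not entailed — the narrative places the noticing before the spilling, not after.
(c) Entailed — 'Omar tore the envelope' is causative; it entails the inchoative 'the envelope tore'.
(d) Not entailed — Rosa translated the manuscript, not the milk; the milk belongs to the spilling event.
(e) Not entailed — Rosa translated the manuscript, not the milk; the milk belongs to the spilling event.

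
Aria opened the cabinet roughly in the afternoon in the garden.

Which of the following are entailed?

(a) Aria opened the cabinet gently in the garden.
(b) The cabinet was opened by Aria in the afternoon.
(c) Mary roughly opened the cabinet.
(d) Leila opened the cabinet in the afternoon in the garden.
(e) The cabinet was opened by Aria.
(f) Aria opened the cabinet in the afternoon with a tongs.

(a) Not entailed — 'gently' adds a manner not in (and inconsistent with) the original.
(b) Entailed — this follows by dropping conjuncts from the opening event's description.
(c) Not entailed — the passage has Aria opening the cabinet, not Mary.
(d) Not entailed — the passage has Aria opening the cabinet, not Leila.
(e) Entailed — this follows by dropping conjuncts from the opening event's description.
(f) Not entailed — 'with a tongs' adds information not in the original event.

(b), (e)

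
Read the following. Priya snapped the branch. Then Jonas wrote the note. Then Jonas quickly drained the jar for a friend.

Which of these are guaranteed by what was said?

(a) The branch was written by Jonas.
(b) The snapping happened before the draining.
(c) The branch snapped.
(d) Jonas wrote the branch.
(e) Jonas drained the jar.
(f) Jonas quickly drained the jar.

(b), (c), (e), (f)

(a) Not entailed — Jonas wrote the note, not the branch; the branch belongs to the snapping event.
(b) Entailed — the narrative places the snapping before the draining.
(c) Entailed — 'Priya snapped the branch' is causative; it entails the inchoative 'the branch snapped'.
(d) Not entailed — Jonas wrote the note, not the branch; the branch belongs to the snapping event.
(e) Entailed — the original entails any weakening of itself; this just drops 'for a friend', 'quickly'.
(f) Entailed — dropping 'for a friend' leaves a sub-description the original still satisfies.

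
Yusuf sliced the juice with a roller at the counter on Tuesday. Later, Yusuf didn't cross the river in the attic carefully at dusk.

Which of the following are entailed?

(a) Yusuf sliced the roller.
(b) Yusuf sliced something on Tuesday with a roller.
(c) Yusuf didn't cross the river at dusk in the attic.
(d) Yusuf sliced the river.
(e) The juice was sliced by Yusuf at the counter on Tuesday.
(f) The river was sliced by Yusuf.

(a) Not entailed — the roller is the instrument, not what was sliced.
(b) Entailed — every conjunct here is already in the original slicing event.
(c) Not entailed — dropping 'carefully' under negation is not valid — the original leaves open that Yusuf crossed the river some other way.
(d) Not entailed — Yusuf sliced the juice, not the river; the river belongs to the crossing event.
(e) Entailed — this follows by dropping conjuncts from the slicing event's description.
(f) Not entailed — Yusuf sliced the juice, not the river; the river belongs to the crossing event.

(b), (e)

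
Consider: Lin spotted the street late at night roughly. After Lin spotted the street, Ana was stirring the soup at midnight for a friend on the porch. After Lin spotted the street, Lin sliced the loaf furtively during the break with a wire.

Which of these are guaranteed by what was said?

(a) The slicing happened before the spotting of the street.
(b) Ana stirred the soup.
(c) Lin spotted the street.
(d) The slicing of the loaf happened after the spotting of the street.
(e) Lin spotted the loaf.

(a) Not entailed — the narrative places the spotting before the slicing, not after.
(b) Entailed — 'stir' is an activity; 'was stirring' entails that some stirring happened, so 'stirred' holds.
(c) Entailed — this follows by dropping conjuncts from the spotting event's description.
(d) Entailed — the narrative places the spotting before the slicing.
(e) Not entailed — Lin spotted the street, not the loaf; the loaf belongs to the slicing event.

(b), (c), (d)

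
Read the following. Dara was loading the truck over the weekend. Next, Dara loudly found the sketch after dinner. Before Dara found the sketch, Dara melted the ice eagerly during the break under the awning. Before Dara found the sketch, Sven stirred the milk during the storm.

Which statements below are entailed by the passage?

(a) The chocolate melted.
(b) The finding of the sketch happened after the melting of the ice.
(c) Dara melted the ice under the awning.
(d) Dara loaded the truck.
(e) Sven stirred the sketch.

(b), (c)

(a) Not entailed — the ice is what melted, not the chocolate.
(b) Entailed — the narrative places the melting before the finding.
(c) Entailed — every conjunct here is already in the original melting event.
(d) Not entailed — 'was loading' is progressive on an accomplishment; it does not entail the completed 'loaded'.
(e) Not entailed — Sven stirred the milk, not the sketch; the sketch belongs to the finding event.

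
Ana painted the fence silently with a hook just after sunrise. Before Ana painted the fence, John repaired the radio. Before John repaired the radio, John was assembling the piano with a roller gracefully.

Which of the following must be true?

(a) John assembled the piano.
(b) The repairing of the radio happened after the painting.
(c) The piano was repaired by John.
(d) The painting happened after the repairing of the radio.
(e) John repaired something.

(d), (e)

(a) Not entailed — 'was assembling' is progressive on an accomplishment; it does not entail the completed 'assembled'.
(b) Not entailed — the narrative places the repairing before the painting, not after.
(c) Not entailed — John repaired the radio, not the piano; the piano belongs to the assembling event.
(d) Entailed — the narrative places the repairing before the painting.
(e) Entailed — the original entails any weakening of itself; this just generalizes the patient.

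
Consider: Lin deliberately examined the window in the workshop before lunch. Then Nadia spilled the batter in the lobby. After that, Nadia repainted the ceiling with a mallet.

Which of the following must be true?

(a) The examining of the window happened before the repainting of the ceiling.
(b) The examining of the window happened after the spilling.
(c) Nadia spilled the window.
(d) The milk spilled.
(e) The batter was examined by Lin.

(a)

(a) Entailed — the narrative places the examining before the repainting.
(b) Not entailed — the narrative places the examining before the spilling, not after.
(c) Not entailed — Nadia spilled the batter, not the window; the window belongs to the examining event.
(d) Not entailed — the batter is what spilled, not the milk.
(e) Not entailed — Lin examined the window, not the batter; the batter belongs to the spilling event.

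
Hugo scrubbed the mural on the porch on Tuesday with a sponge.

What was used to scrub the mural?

a sponge

'with a sponge' marks the instrument of the scrubbing event.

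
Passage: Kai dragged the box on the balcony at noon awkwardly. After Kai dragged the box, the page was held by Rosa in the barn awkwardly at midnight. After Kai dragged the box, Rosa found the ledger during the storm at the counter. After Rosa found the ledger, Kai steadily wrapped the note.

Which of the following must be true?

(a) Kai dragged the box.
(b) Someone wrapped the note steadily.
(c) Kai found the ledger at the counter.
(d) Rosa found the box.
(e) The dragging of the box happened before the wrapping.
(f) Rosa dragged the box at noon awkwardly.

(a) Entailed — dropping 'awkwardly', 'on the balcony', 'at noon' leaves a sub-description the original still satisfies.
(b) Entailed — the original entails any weakening of itself; this just generalizes the agent.
(c) Not entailed — the passage has Rosa finding the ledger, not Kai.
(d) Not entailed — Rosa found the ledger, not the box; the box belongs to the dragging event.
(e) Entailed — the narrative places the dragging before the wrapping.
(f) Not entailed — the passage has Kai dragging the box, not Rosa.

(a), (b), (e)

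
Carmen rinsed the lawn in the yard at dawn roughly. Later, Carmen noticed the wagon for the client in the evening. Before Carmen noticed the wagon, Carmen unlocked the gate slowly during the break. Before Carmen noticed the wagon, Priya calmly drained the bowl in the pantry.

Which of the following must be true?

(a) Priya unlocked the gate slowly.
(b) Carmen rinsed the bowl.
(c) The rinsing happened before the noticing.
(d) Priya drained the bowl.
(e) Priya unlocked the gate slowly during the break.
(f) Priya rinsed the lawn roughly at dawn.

(c), (d)

(a) Not entailed — the passage has Carmen unlocking the gate, not Priya.
(b) Not entailed — Carmen rinsed the lawn, not the bowl; the bowl belongs to the draining event.
(c) Entailed — the narrative places the rinsing before the noticing.
(d) Entailed — every conjunct here is already in the original draining event.
(e) Not entailed — the passage has Carmen unlocking the gate, not Priya.
(f) Not entailed — the passage has Carmen rinsing the lawn, not Priya.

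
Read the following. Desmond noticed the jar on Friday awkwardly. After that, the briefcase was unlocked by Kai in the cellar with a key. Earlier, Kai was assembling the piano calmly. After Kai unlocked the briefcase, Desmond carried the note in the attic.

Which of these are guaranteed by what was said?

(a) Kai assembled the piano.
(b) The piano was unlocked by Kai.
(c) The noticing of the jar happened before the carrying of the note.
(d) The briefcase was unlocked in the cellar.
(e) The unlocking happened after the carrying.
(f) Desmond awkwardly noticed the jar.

(a) Not entailed — 'was assembling' is progressive on an accomplishment; it does not entail the completed 'assembled'.
(b) Not entailed — Kai unlocked the briefcase, not the piano; the piano belongs to the assembling event.
(c) Entailed — the narrative places the noticing before the carrying.
(d) Entailed — the original entails any weakening of itself; this just drops 'with a key' and generalizes the agent.
(e) Not entailed — the narrative places the unlocking before the carrying, not after.
(f) Entailed — dropping 'on Friday' leaves a sub-description the original still satisfies.

(c), (d), (f)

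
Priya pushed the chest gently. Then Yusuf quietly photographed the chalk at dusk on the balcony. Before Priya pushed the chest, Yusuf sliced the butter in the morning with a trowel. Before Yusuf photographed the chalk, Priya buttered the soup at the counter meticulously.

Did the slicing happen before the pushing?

The narrative orders the slicing before the pushing.

yes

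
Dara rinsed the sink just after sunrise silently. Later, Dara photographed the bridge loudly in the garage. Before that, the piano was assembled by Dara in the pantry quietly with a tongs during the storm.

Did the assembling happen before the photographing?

The narrative orders the assembling before the photographing.

yes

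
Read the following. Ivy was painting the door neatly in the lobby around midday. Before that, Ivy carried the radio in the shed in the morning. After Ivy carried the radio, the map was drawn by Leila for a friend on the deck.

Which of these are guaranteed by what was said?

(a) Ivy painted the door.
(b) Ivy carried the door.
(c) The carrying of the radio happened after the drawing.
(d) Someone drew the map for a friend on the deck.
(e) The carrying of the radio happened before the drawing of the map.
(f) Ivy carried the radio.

(d), (e), (f)

(a) Not entailed — 'was painting' is progressive on an accomplishment; it does not entail the completed 'painted'.
(b) Not entailed — Ivy carried the radio, not the door; the door belongs to the painting event.
(c) Not entailed — the narrative places the carrying before the drawing, not after.
(d) Entailed — this follows by dropping conjuncts from the drawing event's description.
(e) Entailed — the narrative places the carrying before the drawing.
(f) Entailed — the original entails any weakening of itself; this just drops 'in the shed', 'in the morning'.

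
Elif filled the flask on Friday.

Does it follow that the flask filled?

yes

'Elif filled the flask' is the causative; it entails the inchoative 'the flask filled'.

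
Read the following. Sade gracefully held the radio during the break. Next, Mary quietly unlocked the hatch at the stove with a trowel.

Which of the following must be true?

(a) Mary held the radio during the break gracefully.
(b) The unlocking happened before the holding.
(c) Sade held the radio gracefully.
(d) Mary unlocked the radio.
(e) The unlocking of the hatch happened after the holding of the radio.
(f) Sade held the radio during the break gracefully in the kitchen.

(a) Not entailed — the passage has Sade holding the radio, not Mary.
(b) Not entailed — the narrative places the holding before the unlocking, not after.
(c) Entailed — this follows by dropping conjuncts from the holding event's description.
(d) Not entailed — Mary unlocked the hatch, not the radio; the radio belongs to the holding event.
(e) Entailed — the narrative places the holding before the unlocking.
(f) Not entailed — 'in the kitchen' adds information not in the original event.

(c), (e)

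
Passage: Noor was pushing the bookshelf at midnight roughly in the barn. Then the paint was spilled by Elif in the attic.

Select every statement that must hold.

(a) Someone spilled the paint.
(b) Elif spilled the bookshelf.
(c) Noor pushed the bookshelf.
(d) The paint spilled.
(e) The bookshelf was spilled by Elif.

(a), (c), (d)

(a) Entailed — this follows by dropping conjuncts from the spilling event's description.
(b) Not entailed — Elif spilled the paint, not the bookshelf; the bookshelf belongs to the pushing event.
(c) Entailed — 'push' is an activity; 'was pushing' entails that some pushing happened, so 'pushed' holds.
(d) Entailed — 'Elif spilled the paint' is causative; it entails the inchoative 'the paint spilled'.
(e) Not entailed — Elif spilled the paint, not the bookshelf; the bookshelf belongs to the pushing event.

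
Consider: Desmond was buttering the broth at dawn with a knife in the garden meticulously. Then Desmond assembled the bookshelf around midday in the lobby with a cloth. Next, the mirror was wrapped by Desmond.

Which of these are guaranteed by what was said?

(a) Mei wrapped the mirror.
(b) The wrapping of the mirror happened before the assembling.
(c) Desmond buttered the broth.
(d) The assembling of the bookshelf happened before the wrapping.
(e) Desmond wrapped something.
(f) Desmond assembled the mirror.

(d), (e)

(a) Not entailed — the passage has Desmond wrapping the mirror, not Mei.
(b) Not entailed — the narrative places the assembling before the wrapping, not after.
(c) Not entailed — 'was buttering' is progressive on an accomplishment; it does not entail the completed 'buttered'.
(d) Entailed — the narrative places the assembling before the wrapping.
(e) Entailed — generalizing the patient leaves a sub-description the original still satisfies.
(f) Not entailed — Desmond assembled the bookshelf, not the mirror; the mirror belongs to the wrapping event.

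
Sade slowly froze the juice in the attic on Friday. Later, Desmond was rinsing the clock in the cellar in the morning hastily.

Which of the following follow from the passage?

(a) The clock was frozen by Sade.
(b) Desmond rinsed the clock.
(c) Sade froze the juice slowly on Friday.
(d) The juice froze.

(b), (c), (d)

(a) Not entailed — Sade froze the juice, not the clock; the clock belongs to the rinsing event.
(b) Entailed — 'rinse' is an activity; 'was rinsing' entails that some rinsing happened, so 'rinsed' holds.
(c) Entailed — the original entails any weakening of itself; this just drops 'in the attic'.
(d) Entailed — 'Sade froze the juice' is causative; it entails the inchoative 'the juice froze'.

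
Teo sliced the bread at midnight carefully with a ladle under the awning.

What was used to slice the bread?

'with a ladle' marks the instrument of the slicing event.

a ladle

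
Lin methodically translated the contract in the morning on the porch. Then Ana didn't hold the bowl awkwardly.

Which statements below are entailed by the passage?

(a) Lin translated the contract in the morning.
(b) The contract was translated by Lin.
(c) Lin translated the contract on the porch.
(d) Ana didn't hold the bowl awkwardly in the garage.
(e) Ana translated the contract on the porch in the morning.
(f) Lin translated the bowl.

(a) Entailed — this follows by dropping conjuncts from the translating event's description.
(b) Entailed — dropping 'on the porch', 'in the morning', 'methodically' leaves a sub-description the original still satisfies.
(c) Entailed — the original entails any weakening of itself; this just drops 'in the morning', 'methodically'.
(d) Entailed — under negation, adding a further restriction is entailed: if no such holding event occurred, none occurred in the garage either.
(e) Not entailed — the passage has Lin translating the contract, not Ana.
(f) Not entailed — Lin translated the contract, not the bowl; the bowl belongs to the holding event.

(a), (b), (c), (d)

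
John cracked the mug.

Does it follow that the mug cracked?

yes

'John cracked the mug' is the causative; it entails the inchoative 'the mug cracked'.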